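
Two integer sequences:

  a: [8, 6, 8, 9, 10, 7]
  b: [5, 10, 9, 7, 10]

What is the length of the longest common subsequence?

2

Pick 9 [4,3], then 10 [5,5]; all 2 values appear in both, in order, and the DP table's final entry dp[6][5] is also 2, so no common subsequence is longer.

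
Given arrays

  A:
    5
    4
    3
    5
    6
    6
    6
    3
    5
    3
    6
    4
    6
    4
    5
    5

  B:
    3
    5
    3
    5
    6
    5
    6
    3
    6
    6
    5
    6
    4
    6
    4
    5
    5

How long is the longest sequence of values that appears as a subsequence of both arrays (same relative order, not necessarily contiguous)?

13

Pick 5 at A[1]=B[2] → 3 at A[3]=B[3] → 5 at A[4]=B[6] → 6 at A[5]=B[7] → 6 at A[6]=B[9] → 6 at A[7]=B[10] → 5 at A[9]=B[11] → 6 at A[11]=B[12] → 4 at A[12]=B[13] → 6 at A[13]=B[14] → 4 at A[14]=B[15] → 5 at A[15]=B[16] → 5 at A[16]=B[17]; all 13 values appear in both, in order, and the DP table's final entry dp[16][17] is also 13, so no common subsequence is longer.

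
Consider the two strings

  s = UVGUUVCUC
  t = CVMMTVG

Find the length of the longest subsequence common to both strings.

Let dp[i][j] be the LCS length of the first i characters of s and the first j characters of t. dp[i][j] = dp[i-1][j-1]+1 when the i-th and j-th characters match, else max(dp[i-1][j], dp[i][j-1]).
    ·  C  V  M  M  T  V  G
 ·  0  0  0  0  0  0  0  0
 U  0  0  0  0  0  0  0  0
 V  0  0  1  1  1  1  1  1
 G  0  0  1  1  1  1  1  2
 U  0  0  1  1  1  1  1  2
 U  0  0  1  1  1  1  1  2
 V  0  0  1  1  1  1  2  2
 C  0  1  1  1  1  1  2  2
 U  0  1  1  1  1  1  2  2
 C  0  1  1  1  1  1  2  2
dp[9][7] = 2. One LCS (by backtracking along matches): VG.

2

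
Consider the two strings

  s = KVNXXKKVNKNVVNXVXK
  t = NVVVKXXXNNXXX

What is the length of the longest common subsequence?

7

One common subsequence of length 7: K at s[1]=t[5], then X at s[4]=t[7], then X at s[5]=t[8], then N at s[9]=t[9], then N at s[11]=t[10], then X at s[15]=t[12], then X at s[17]=t[13]. Since dp[18][13] = 7, nothing longer is possible.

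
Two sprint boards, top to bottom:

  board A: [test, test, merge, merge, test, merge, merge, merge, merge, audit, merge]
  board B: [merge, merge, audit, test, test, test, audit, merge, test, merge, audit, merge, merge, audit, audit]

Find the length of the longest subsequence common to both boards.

8

Match test at board A[1]=board B[5], test at board A[2]=board B[6], merge at board A[4]=board B[8], test at board A[5]=board B[9], merge at board A[6]=board B[10], merge at board A[7]=board B[12], merge at board A[8]=board B[13], audit at board A[10]=board B[15] — 8 tasks in the same relative order in both, and the DP table's final entry dp[11][15] is also 8, so no common subsequence is longer.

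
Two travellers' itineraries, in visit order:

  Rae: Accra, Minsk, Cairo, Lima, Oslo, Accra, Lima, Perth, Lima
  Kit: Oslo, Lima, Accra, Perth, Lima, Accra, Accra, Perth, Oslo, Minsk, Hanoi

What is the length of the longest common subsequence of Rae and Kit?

4

Pick Accra [1,3], Lima [4,5], Accra [6,7], Perth [8,8]; all 4 stops appear in both, in order, and the DP table's final entry dp[9][11] is also 4, so no common subsequence is longer.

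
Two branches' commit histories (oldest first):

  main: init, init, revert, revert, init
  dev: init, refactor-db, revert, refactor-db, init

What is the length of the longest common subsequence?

3

Pick init at main[1]=dev[1], revert at main[3]=dev[3], init at main[5]=dev[5]; all 3 commits appear in both, in order. dp[5][5] = 3 confirms this is the maximum.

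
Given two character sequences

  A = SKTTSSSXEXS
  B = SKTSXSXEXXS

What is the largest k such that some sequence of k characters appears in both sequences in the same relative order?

Taking S [1,1] → K [2,2] → T [4,3] → S [5,4] → S [7,6] → X [8,7] → E [9,8] → X [10,10] → S [11,11] gives a common subsequence of length 9. dp[11][11] = 9 confirms this is the maximum.

9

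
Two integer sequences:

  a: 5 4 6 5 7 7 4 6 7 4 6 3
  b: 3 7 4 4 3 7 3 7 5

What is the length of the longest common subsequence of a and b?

4

Pick 4 (a #2, b #3) → 4 (a #7, b #4) → 7 (a #9, b #6) → 3 (a #12, b #7); all 4 values appear in both, in order. The LCS DP gives dp[12][9] = 4, so this is optimal.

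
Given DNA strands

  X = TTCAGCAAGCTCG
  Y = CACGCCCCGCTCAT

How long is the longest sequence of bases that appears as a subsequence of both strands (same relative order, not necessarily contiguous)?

One common subsequence of length 8: C at X[3]=Y[1], then A at X[4]=Y[2], then G at X[5]=Y[4], then C at X[6]=Y[8], then G at X[9]=Y[9], then C at X[10]=Y[10], then T at X[11]=Y[11], then C at X[12]=Y[12]. Since dp[13][14] = 8, nothing longer is possible.

8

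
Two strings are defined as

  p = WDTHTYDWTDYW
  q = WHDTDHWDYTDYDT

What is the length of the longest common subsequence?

8

Match W (p #1, q #1), then D (p #2, q #3), then T (p #3, q #4), then H (p #4, q #6), then T (p #5, q #10), then Y (p #6, q #12), then D (p #7, q #13), then T (p #9, q #14) — 8 characters in the same relative order in both. The LCS DP gives dp[12][14] = 8, so this is optimal.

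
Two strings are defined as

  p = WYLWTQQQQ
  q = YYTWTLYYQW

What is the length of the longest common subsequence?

4

One common subsequence of length 4: Y (p #2, q #2), W (p #4, q #4), T (p #5, q #5), Q (p #6, q #9). The LCS DP gives dp[9][10] = 4, so this is optimal.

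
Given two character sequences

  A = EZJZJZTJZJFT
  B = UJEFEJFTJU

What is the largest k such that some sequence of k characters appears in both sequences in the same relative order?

4

Pick E at A[1]=B[5] → J at A[3]=B[6] → T at A[7]=B[8] → J at A[8]=B[9]; all 4 characters appear in both, in order. dp[12][10] = 4 confirms this is the maximum.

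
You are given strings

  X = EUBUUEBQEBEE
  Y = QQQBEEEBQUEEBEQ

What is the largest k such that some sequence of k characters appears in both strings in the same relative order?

7

Match E [1,7], B [3,8], U [5,10], E [6,11], E [9,12], B [10,13], E [11,14] — 7 characters in the same relative order in both. The LCS DP gives dp[12][15] = 7, so this is optimal.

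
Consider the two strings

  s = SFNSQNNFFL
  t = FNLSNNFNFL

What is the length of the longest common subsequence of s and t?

8

Match F [2,1] → N [3,2] → S [4,4] → N [6,5] → N [7,6] → F [8,7] → F [9,9] → L [10,10] — 8 characters in the same relative order in both, and the DP table's final entry dp[10][10] is also 8, so no common subsequence is longer.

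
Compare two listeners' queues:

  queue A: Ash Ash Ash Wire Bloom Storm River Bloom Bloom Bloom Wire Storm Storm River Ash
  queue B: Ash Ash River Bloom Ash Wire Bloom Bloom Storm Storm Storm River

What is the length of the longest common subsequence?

9

One common subsequence of length 9: Ash [1,1], Ash [2,2], Ash [3,5], Wire [4,6], Bloom [5,8], Storm [6,9], Storm [12,10], Storm [13,11], River [14,12]. dp[15][12] = 9 confirms this is the maximum.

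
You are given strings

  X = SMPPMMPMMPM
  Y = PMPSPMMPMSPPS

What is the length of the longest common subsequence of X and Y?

Taking M [2,2]; then P [3,3]; then P [4,5]; then M [5,6]; then M [6,7]; then P [7,8]; then M [8,9]; then P [10,12] gives a common subsequence of length 8. Since dp[11][13] = 8, nothing longer is possible.

8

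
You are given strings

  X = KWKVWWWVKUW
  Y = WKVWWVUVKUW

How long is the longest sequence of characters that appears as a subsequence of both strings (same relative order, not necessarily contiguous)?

9

Match W [2,1], K [3,2], V [4,3], W [5,4], W [6,5], V [8,8], K [9,9], U [10,10], W [11,11] — 9 characters in the same relative order in both, and the DP table's final entry dp[11][11] is also 9, so no common subsequence is longer.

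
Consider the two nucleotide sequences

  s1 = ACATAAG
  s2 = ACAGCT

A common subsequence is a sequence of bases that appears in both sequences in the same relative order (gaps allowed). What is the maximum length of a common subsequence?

4

One common subsequence of length 4: A [1,1], then C [2,2], then A [3,3], then T [4,6]. dp[7][6] = 4 confirms this is the maximum.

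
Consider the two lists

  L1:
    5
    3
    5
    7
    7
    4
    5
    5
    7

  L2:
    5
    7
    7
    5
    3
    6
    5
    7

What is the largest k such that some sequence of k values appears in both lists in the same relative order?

6

Taking 5 (L1 #3, L2 #1); then 7 (L1 #4, L2 #2); then 7 (L1 #5, L2 #3); then 5 (L1 #7, L2 #4); then 5 (L1 #8, L2 #7); then 7 (L1 #9, L2 #8) gives a common subsequence of length 6. The LCS DP gives dp[9][8] = 6, so this is optimal.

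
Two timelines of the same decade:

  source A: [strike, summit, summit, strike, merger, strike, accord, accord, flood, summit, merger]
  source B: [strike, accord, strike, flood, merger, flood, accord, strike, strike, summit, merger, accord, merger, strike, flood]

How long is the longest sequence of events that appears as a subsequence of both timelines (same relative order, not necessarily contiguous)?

Pick strike (source A #1, source B #1), strike (source A #4, source B #3), merger (source A #5, source B #5), strike (source A #6, source B #9), accord (source A #7, source B #12), flood (source A #9, source B #15); all 6 events appear in both, in order. The LCS DP gives dp[11][15] = 6, so this is optimal.

6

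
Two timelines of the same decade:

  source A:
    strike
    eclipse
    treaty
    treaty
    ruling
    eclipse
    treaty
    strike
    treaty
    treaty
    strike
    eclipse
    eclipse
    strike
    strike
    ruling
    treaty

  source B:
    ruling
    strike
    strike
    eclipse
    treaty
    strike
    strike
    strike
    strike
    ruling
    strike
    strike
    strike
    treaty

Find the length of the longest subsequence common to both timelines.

9

One common subsequence of length 9: strike at source A[1]=source B[3], eclipse at source A[6]=source B[4], treaty at source A[7]=source B[5], strike at source A[8]=source B[6], strike at source A[11]=source B[7], strike at source A[14]=source B[8], strike at source A[15]=source B[9], ruling at source A[16]=source B[10], treaty at source A[17]=source B[14]. The LCS DP gives dp[17][14] = 9, so this is optimal.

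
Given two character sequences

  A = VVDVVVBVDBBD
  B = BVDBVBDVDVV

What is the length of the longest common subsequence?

6

Pick V at A[1]=B[2], then V at A[2]=B[5], then D at A[3]=B[7], then V at A[4]=B[8], then V at A[6]=B[10], then V at A[8]=B[11]; all 6 characters appear in both, in order. Since dp[12][11] = 6, nothing longer is possible.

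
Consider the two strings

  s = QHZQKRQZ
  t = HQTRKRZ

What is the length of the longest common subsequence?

Let dp[i][j] be the LCS length of the first i characters of s and the first j characters of t. dp[i][j] = dp[i-1][j-1]+1 when the i-th and j-th characters match, else max(dp[i-1][j], dp[i][j-1]).
    ·  H  Q  T  R  K  R  Z
 ·  0  0  0  0  0  0  0  0
 Q  0  0  1  1  1  1  1  1
 H  0  1  1  1  1  1  1  1
 Z  0  1  1  1  1  1  1  2
 Q  0  1  2  2  2  2  2  2
 K  0  1  2  2  2  3  3  3
 R  0  1  2  2  3  3  4  4
 Q  0  1  2  2  3  3  4  4
 Z  0  1  2  2  3  3  4  5
dp[8][7] = 5. One LCS (by backtracking along matches): HQKRZ.

5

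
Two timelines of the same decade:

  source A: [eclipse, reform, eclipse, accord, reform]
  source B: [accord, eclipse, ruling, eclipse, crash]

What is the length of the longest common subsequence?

2

Match eclipse at source A[1]=source B[2] → eclipse at source A[3]=source B[4] — 2 events in the same relative order in both. Since dp[5][5] = 2, nothing longer is possible.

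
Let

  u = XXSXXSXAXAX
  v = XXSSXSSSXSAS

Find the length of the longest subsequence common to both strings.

7

Let dp[i][j] be the LCS length of the first i characters of u and the first j characters of v. dp[i][j] = dp[i-1][j-1]+1 when the i-th and j-th characters match, else max(dp[i-1][j], dp[i][j-1]).
    ·  X  X  S  S  X  S  S  S  X  S  A  S
 ·  0  0  0  0  0  0  0  0  0  0  0  0  0
 X  0  1  1  1  1  1  1  1  1  1  1  1  1
 X  0  1  2  2  2  2  2  2  2  2  2  2  2
 S  0  1  2  3  3  3  3  3  3  3  3  3  3
 X  0  1  2  3  3  4  4  4  4  4  4  4  4
 X  0  1  2  3  3  4  4  4  4  5  5  5  5
 S  0  1  2  3  4  4  5  5  5  5  6  6  6
 X  0  1  2  3  4  5  5  5  5  6  6  6  6
 A  0  1  2  3  4  5  5  5  5  6  6  7  7
 X  0  1  2  3  4  5  5  5  5  6  6  7  7
 A  0  1  2  3  4  5  5  5  5  6  6  7  7
 X  0  1  2  3  4  5  5  5  5  6  6  7  7
dp[11][12] = 7. One LCS (by backtracking along matches): XXSXXSA.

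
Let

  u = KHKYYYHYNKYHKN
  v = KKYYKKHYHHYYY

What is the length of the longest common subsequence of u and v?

8

Taking K at u[1]=v[1]; then K at u[3]=v[2]; then Y at u[4]=v[3]; then Y at u[5]=v[4]; then Y at u[6]=v[8]; then H at u[7]=v[10]; then Y at u[8]=v[12]; then Y at u[11]=v[13] gives a common subsequence of length 8, and the DP table's final entry dp[14][13] is also 8, so no common subsequence is longer.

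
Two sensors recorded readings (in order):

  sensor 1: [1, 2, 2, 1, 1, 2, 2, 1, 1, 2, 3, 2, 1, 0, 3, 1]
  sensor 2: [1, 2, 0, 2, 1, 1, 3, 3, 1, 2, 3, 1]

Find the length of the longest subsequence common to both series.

9

One common subsequence of length 9: 1 [1,1]; then 2 [2,2]; then 2 [3,4]; then 1 [4,5]; then 1 [5,6]; then 1 [9,9]; then 2 [12,10]; then 3 [15,11]; then 1 [16,12], and the DP table's final entry dp[16][12] is also 9, so no common subsequence is longer.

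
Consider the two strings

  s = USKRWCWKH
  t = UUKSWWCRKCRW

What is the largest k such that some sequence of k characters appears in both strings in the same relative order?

5

Let dp[i][j] be the LCS length of the first i characters of s and the first j characters of t. dp[i][j] = dp[i-1][j-1]+1 when the i-th and j-th characters match, else max(dp[i-1][j], dp[i][j-1]).
    ·  U  U  K  S  W  W  C  R  K  C  R  W
 ·  0  0  0  0  0  0  0  0  0  0  0  0  0
 U  0  1  1  1  1  1  1  1  1  1  1  1  1
 S  0  1  1  1  2  2  2  2  2  2  2  2  2
 K  0  1  1  2  2  2  2  2  2  3  3  3  3
 R  0  1  1  2  2  2  2  2  3  3  3  4  4
 W  0  1  1  2  2  3  3  3  3  3  3  4  5
 C  0  1  1  2  2  3  3  4  4  4  4  4  5
 W  0  1  1  2  2  3  4  4  4  4  4  4  5
 K  0  1  1  2  2  3  4  4  4  5  5  5  5
 H  0  1  1  2  2  3  4  4  4  5  5  5  5
dp[9][12] = 5. One LCS (by backtracking along matches): USKRW.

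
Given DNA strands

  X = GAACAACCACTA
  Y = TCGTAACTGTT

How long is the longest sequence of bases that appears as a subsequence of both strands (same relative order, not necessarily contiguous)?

One common subsequence of length 5: G at X[1]=Y[3], then A at X[2]=Y[5], then A at X[3]=Y[6], then C at X[4]=Y[7], then T at X[11]=Y[11]. dp[12][11] = 5 confirms this is the maximum.

5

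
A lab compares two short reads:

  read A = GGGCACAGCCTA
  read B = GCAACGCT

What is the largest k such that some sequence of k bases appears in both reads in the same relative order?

Taking G [3,1], C [4,2], A [5,4], C [6,5], G [8,6], C [10,7], T [11,8] gives a common subsequence of length 7. dp[12][8] = 7 confirms this is the maximum.

7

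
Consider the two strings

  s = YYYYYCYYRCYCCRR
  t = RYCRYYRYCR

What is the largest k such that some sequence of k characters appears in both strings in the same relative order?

8

Let dp[i][j] be the LCS length of the first i characters of s and the first j characters of t. dp[i][j] = dp[i-1][j-1]+1 when the i-th and j-th characters match, else max(dp[i-1][j], dp[i][j-1]).
    ·  R  Y  C  R  Y  Y  R  Y  C  R
 ·  0  0  0  0  0  0  0  0  0  0  0
 Y  0  0  1  1  1  1  1  1  1  1  1
 Y  0  0  1  1  1  2  2  2  2  2  2
 Y  0  0  1  1  1  2  3  3  3  3  3
 Y  0  0  1  1  1  2  3  3  4  4  4
 Y  0  0  1  1  1  2  3  3  4  4  4
 C  0  0  1  2  2  2  3  3  4  5  5
 Y  0  0  1  2  2  3  3  3  4  5  5
 Y  0  0  1  2  2  3  4  4  4  5  5
 R  0  1  1  2  3  3  4  5  5  5  6
 C  0  1  1  2  3  3  4  5  5  6  6
 Y  0  1  2  2  3  4  4  5  6  6  6
 C  0  1  2  3  3  4  4  5  6  7  7
 C  0  1  2  3  3  4  4  5  6  7  7
 R  0  1  2  3  4  4  4  5  6  7  8
 R  0  1  2  3  4  4  4  5  6  7  8
dp[15][10] = 8. One LCS (by backtracking along matches): YCYYRYCR.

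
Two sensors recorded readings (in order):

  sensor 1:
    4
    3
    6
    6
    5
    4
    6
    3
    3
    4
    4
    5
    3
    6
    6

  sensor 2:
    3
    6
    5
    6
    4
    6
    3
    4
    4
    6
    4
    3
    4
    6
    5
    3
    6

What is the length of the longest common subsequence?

Taking 3 at sensor 1[2]=sensor 2[1], then 6 at sensor 1[3]=sensor 2[2], then 6 at sensor 1[4]=sensor 2[4], then 4 at sensor 1[6]=sensor 2[5], then 6 at sensor 1[7]=sensor 2[6], then 3 at sensor 1[8]=sensor 2[7], then 3 at sensor 1[9]=sensor 2[12], then 4 at sensor 1[10]=sensor 2[13], then 5 at sensor 1[12]=sensor 2[15], then 3 at sensor 1[13]=sensor 2[16], then 6 at sensor 1[15]=sensor 2[17] gives a common subsequence of length 11. Since dp[15][17] = 11, nothing longer is possible.

11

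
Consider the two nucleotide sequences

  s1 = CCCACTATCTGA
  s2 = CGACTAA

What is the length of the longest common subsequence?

6

Taking C [1,1] → A [4,3] → C [5,4] → T [6,5] → A [7,6] → A [12,7] gives a common subsequence of length 6. Since dp[12][7] = 6, nothing longer is possible.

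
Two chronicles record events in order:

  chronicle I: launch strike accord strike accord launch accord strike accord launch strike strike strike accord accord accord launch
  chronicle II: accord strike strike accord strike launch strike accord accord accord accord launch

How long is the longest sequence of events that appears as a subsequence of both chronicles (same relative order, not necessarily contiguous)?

Taking strike (chronicle I #2, chronicle II #3), then accord (chronicle I #3, chronicle II #4), then strike (chronicle I #4, chronicle II #5), then launch (chronicle I #6, chronicle II #6), then strike (chronicle I #8, chronicle II #7), then accord (chronicle I #9, chronicle II #8), then accord (chronicle I #14, chronicle II #9), then accord (chronicle I #15, chronicle II #10), then accord (chronicle I #16, chronicle II #11), then launch (chronicle I #17, chronicle II #12) gives a common subsequence of length 10, and the DP table's final entry dp[17][12] is also 10, so no common subsequence is longer.

10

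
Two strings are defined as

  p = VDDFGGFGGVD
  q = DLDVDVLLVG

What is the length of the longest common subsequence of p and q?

Let dp[i][j] be the LCS length of the first i characters of p and the first j characters of q. dp[i][j] = dp[i-1][j-1]+1 when the i-th and j-th characters match, else max(dp[i-1][j], dp[i][j-1]).
    ·  D  L  D  V  D  V  L  L  V  G
 ·  0  0  0  0  0  0  0  0  0  0  0
 V  0  0  0  0  1  1  1  1  1  1  1
 D  0  1  1  1  1  2  2  2  2  2  2
 D  0  1  1  2  2  2  2  2  2  2  2
 F  0  1  1  2  2  2  2  2  2  2  2
 G  0  1  1  2  2  2  2  2  2  2  3
 G  0  1  1  2  2  2  2  2  2  2  3
 F  0  1  1  2  2  2  2  2  2  2  3
 G  0  1  1  2  2  2  2  2  2  2  3
 G  0  1  1  2  2  2  2  2  2  2  3
 V  0  1  1  2  3  3  3  3  3  3  3
 D  0  1  1  2  3  4  4  4  4  4  4
dp[11][10] = 4. One LCS (by backtracking along matches): DDVD.

4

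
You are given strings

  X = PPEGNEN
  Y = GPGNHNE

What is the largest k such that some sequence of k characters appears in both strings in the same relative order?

4

Pick P (X #2, Y #2) → G (X #4, Y #3) → N (X #5, Y #6) → E (X #6, Y #7); all 4 characters appear in both, in order, and the DP table's final entry dp[7][7] is also 4, so no common subsequence is longer.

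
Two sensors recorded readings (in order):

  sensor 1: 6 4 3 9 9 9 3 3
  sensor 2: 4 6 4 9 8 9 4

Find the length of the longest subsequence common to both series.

Let dp[i][j] be the LCS length of the first i values of sensor 1 and the first j values of sensor 2. dp[i][j] = dp[i-1][j-1]+1 when the i-th and j-th values match, else max(dp[i-1][j], dp[i][j-1]).
    ·  4  6  4  9  8  9  4
 ·  0  0  0  0  0  0  0  0
 6  0  0  1  1  1  1  1  1
 4  0  1  1  2  2  2  2  2
 3  0  1  1  2  2  2  2  2
 9  0  1  1  2  3  3  3  3
 9  0  1  1  2  3  3  4  4
 9  0  1  1  2  3  3  4  4
 3  0  1  1  2  3  3  4  4
 3  0  1  1  2  3  3  4  4
dp[8][7] = 4. One LCS (by backtracking along matches): 6, 4, 9, 9.

4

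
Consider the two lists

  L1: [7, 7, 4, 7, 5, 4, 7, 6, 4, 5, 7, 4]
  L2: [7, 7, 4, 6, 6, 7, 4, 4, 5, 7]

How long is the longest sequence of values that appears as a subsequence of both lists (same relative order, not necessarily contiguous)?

Let dp[i][j] be the LCS length of the first i values of L1 and the first j values of L2. dp[i][j] = dp[i-1][j-1]+1 when the i-th and j-th values match, else max(dp[i-1][j], dp[i][j-1]).
    ·  7  7  4  6  6  7  4  4  5  7
 ·  0  0  0  0  0  0  0  0  0  0  0
 7  0  1  1  1  1  1  1  1  1  1  1
 7  0  1  2  2  2  2  2  2  2  2  2
 4  0  1  2  3  3  3  3  3  3  3  3
 7  0  1  2  3  3  3  4  4  4  4  4
 5  0  1  2  3  3  3  4  4  4  5  5
 4  0  1  2  3  3  3  4  5  5  5  5
 7  0  1  2  3  3  3  4  5  5  5  6
 6  0  1  2  3  4  4  4  5  5  5  6
 4  0  1  2  3  4  4  4  5  6  6  6
 5  0  1  2  3  4  4  4  5  6  7  7
 7  0  1  2  3  4  4  5  5  6  7  8
 4  0  1  2  3  4  4  5  6  6  7  8
dp[12][10] = 8. One LCS (by backtracking along matches): 7, 7, 4, 7, 4, 4, 5, 7.

8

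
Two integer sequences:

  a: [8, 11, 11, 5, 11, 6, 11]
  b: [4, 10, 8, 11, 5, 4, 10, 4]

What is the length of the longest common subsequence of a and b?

3

Let dp[i][j] be the LCS length of the first i values of a and the first j values of b. dp[i][j] = dp[i-1][j-1]+1 when the i-th and j-th values match, else max(dp[i-1][j], dp[i][j-1]).
    ·  4 10  8 11  5  4 10  4
 ·  0  0  0  0  0  0  0  0  0
 8  0  0  0  1  1  1  1  1  1
11  0  0  0  1  2  2  2  2  2
11  0  0  0  1  2  2  2  2  2
 5  0  0  0  1  2  3  3  3  3
11  0  0  0  1  2  3  3  3  3
 6  0  0  0  1  2  3  3  3  3
11  0  0  0  1  2  3  3  3  3
dp[7][8] = 3. One LCS (by backtracking along matches): 8, 11, 5.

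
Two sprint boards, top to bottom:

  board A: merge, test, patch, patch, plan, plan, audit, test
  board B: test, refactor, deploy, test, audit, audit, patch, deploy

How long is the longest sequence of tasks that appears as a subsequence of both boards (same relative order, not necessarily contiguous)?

2

Taking test [2,4], patch [3,7] gives a common subsequence of length 2. Since dp[8][8] = 2, nothing longer is possible.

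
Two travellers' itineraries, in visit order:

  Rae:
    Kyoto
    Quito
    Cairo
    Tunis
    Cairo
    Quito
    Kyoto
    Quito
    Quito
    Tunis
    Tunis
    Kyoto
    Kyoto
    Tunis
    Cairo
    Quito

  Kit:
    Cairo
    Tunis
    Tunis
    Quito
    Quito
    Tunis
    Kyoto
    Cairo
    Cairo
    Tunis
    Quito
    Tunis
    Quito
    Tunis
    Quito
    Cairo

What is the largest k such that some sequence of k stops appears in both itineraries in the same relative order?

One common subsequence of length 8: Cairo [3,1] → Tunis [4,3] → Quito [6,5] → Kyoto [7,7] → Quito [8,11] → Quito [9,13] → Tunis [10,14] → Cairo [15,16]. Since dp[16][16] = 8, nothing longer is possible.

8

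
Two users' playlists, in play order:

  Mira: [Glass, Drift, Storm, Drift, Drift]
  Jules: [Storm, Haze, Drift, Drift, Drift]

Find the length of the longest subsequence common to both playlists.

3

Match Drift at Mira[2]=Jules[3], Drift at Mira[4]=Jules[4], Drift at Mira[5]=Jules[5] — 3 songs in the same relative order in both, and the DP table's final entry dp[5][5] is also 3, so no common subsequence is longer.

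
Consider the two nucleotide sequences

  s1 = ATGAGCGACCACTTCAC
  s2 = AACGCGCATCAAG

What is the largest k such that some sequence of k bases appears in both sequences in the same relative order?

10

Match A (s1 #1, s2 #1), A (s1 #4, s2 #2), G (s1 #5, s2 #4), C (s1 #6, s2 #5), G (s1 #7, s2 #6), C (s1 #10, s2 #7), A (s1 #11, s2 #8), T (s1 #14, s2 #9), C (s1 #15, s2 #10), A (s1 #16, s2 #12) — 10 bases in the same relative order in both. The LCS DP gives dp[17][13] = 10, so this is optimal.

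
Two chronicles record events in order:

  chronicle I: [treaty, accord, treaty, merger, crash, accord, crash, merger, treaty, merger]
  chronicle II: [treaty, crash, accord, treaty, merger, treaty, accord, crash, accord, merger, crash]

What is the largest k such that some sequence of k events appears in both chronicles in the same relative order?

7

Taking treaty [1,1], then accord [2,3], then treaty [3,4], then merger [4,5], then crash [5,8], then accord [6,9], then crash [7,11] gives a common subsequence of length 7. The LCS DP gives dp[10][11] = 7, so this is optimal.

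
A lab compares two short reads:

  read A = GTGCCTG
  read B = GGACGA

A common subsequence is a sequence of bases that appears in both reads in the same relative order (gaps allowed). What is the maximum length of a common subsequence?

4

Pick G (read A #1, read B #1), then G (read A #3, read B #2), then C (read A #5, read B #4), then G (read A #7, read B #5); all 4 bases appear in both, in order, and the DP table's final entry dp[7][6] is also 4, so no common subsequence is longer.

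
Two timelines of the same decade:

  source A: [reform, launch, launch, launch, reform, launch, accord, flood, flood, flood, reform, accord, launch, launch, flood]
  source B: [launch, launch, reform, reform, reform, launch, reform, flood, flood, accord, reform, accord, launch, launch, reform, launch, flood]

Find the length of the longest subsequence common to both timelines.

Match launch at source A[2]=source B[1]; then launch at source A[3]=source B[2]; then launch at source A[4]=source B[6]; then reform at source A[5]=source B[7]; then flood at source A[8]=source B[8]; then flood at source A[9]=source B[9]; then reform at source A[11]=source B[11]; then accord at source A[12]=source B[12]; then launch at source A[13]=source B[14]; then launch at source A[14]=source B[16]; then flood at source A[15]=source B[17] — 11 events in the same relative order in both. Since dp[15][17] = 11, nothing longer is possible.

11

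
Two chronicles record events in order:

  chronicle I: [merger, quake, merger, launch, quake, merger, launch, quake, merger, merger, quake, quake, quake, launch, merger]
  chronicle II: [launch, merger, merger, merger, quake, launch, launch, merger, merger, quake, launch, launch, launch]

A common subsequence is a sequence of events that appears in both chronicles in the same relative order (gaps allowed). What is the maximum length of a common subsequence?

8

One common subsequence of length 8: merger at chronicle I[1]=chronicle II[4]; then quake at chronicle I[2]=chronicle II[5]; then launch at chronicle I[4]=chronicle II[6]; then launch at chronicle I[7]=chronicle II[7]; then merger at chronicle I[9]=chronicle II[8]; then merger at chronicle I[10]=chronicle II[9]; then quake at chronicle I[11]=chronicle II[10]; then launch at chronicle I[14]=chronicle II[13]. Since dp[15][13] = 8, nothing longer is possible.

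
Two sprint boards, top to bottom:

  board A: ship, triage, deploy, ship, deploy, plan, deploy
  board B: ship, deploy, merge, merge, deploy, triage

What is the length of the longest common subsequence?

One common subsequence of length 3: ship (board A #1, board B #1), deploy (board A #3, board B #2), deploy (board A #5, board B #5). dp[7][6] = 3 confirms this is the maximum.

3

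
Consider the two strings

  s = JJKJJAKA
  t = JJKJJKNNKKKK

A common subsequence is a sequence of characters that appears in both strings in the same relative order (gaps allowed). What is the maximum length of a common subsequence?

Taking J [1,1], J [2,2], K [3,3], J [4,4], J [5,5], K [7,12] gives a common subsequence of length 6. dp[8][12] = 6 confirms this is the maximum.

6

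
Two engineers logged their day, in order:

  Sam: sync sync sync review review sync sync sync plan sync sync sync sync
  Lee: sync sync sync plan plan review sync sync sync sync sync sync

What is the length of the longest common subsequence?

10

Taking sync [1,1] → sync [2,2] → sync [3,3] → review [5,6] → sync [7,7] → sync [8,8] → sync [10,9] → sync [11,10] → sync [12,11] → sync [13,12] gives a common subsequence of length 10. dp[13][12] = 10 confirms this is the maximum.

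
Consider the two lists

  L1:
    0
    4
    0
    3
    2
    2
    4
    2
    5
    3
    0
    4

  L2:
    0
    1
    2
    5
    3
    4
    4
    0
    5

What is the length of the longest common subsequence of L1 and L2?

5

Let dp[i][j] be the LCS length of the first i values of L1 and the first j values of L2. dp[i][j] = dp[i-1][j-1]+1 when the i-th and j-th values match, else max(dp[i-1][j], dp[i][j-1]).
    ·  0  1  2  5  3  4  4  0  5
 ·  0  0  0  0  0  0  0  0  0  0
 0  0  1  1  1  1  1  1  1  1  1
 4  0  1  1  1  1  1  2  2  2  2
 0  0  1  1  1  1  1  2  2  3  3
 3  0  1  1  1  1  2  2  2  3  3
 2  0  1  1  2  2  2  2  2  3  3
 2  0  1  1  2  2  2  2  2  3  3
 4  0  1  1  2  2  2  3  3  3  3
 2  0  1  1  2  2  2  3  3  3  3
 5  0  1  1  2  3  3  3  3  3  4
 3  0  1  1  2  3  4  4  4  4  4
 0  0  1  1  2  3  4  4  4  5  5
 4  0  1  1  2  3  4  5  5  5  5
dp[12][9] = 5. One LCS (by backtracking along matches): 0, 2, 5, 3, 0.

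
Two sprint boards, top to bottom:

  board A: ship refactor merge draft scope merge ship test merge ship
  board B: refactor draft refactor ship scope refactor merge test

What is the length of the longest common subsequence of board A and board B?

5

Match refactor at board A[2]=board B[1] → draft at board A[4]=board B[2] → scope at board A[5]=board B[5] → merge at board A[6]=board B[7] → test at board A[8]=board B[8] — 5 tasks in the same relative order in both. Since dp[10][8] = 5, nothing longer is possible.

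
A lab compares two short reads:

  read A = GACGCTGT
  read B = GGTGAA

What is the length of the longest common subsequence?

4

Let dp[i][j] be the LCS length of the first i bases of read A and the first j bases of read B. dp[i][j] = dp[i-1][j-1]+1 when the i-th and j-th bases match, else max(dp[i-1][j], dp[i][j-1]).
    ·  G  G  T  G  A  A
 ·  0  0  0  0  0  0  0
 G  0  1  1  1  1  1  1
 A  0  1  1  1  1  2  2
 C  0  1  1  1  1  2  2
 G  0  1  2  2  2  2  2
 C  0  1  2  2  2  2  2
 T  0  1  2  3  3  3  3
 G  0  1  2  3  4  4  4
 T  0  1  2  3  4  4  4
dp[8][6] = 4. One LCS (by backtracking along matches): GGTG.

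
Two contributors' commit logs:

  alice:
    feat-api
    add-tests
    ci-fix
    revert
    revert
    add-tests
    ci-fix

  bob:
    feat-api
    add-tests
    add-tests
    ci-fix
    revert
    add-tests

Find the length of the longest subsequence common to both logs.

5

One common subsequence of length 5: feat-api at alice[1]=bob[1], add-tests at alice[2]=bob[3], ci-fix at alice[3]=bob[4], revert at alice[5]=bob[5], add-tests at alice[6]=bob[6]. dp[7][6] = 5 confirms this is the maximum.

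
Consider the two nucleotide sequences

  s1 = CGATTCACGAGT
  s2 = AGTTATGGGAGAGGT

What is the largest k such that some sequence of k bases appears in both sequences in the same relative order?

8

One common subsequence of length 8: G (s1 #2, s2 #2), A (s1 #3, s2 #5), T (s1 #4, s2 #6), A (s1 #7, s2 #10), G (s1 #9, s2 #11), A (s1 #10, s2 #12), G (s1 #11, s2 #14), T (s1 #12, s2 #15). Since dp[12][15] = 8, nothing longer is possible.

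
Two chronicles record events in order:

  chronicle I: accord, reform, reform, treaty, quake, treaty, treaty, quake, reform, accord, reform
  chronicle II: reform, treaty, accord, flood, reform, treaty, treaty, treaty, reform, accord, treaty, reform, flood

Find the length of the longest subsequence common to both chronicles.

Pick accord at chronicle I[1]=chronicle II[3]; then reform at chronicle I[3]=chronicle II[5]; then treaty at chronicle I[4]=chronicle II[6]; then treaty at chronicle I[6]=chronicle II[7]; then treaty at chronicle I[7]=chronicle II[8]; then reform at chronicle I[9]=chronicle II[9]; then accord at chronicle I[10]=chronicle II[10]; then reform at chronicle I[11]=chronicle II[12]; all 8 events appear in both, in order. dp[11][13] = 8 confirms this is the maximum.

8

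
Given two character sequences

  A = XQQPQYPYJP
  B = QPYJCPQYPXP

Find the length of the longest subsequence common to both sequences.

One common subsequence of length 6: Q at A[2]=B[1] → P at A[4]=B[6] → Q at A[5]=B[7] → Y at A[6]=B[8] → P at A[7]=B[9] → P at A[10]=B[11]. dp[10][11] = 6 confirms this is the maximum.

6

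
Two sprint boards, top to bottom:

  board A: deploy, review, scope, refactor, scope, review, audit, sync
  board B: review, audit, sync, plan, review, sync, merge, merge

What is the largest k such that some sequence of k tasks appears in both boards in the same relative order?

3

Pick review (board A #2, board B #1); then review (board A #6, board B #5); then sync (board A #8, board B #6); all 3 tasks appear in both, in order. The LCS DP gives dp[8][8] = 3, so this is optimal.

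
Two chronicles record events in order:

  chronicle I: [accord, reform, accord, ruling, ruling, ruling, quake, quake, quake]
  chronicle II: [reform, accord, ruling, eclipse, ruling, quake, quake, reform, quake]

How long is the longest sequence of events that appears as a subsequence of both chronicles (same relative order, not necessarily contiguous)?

7

Taking reform (chronicle I #2, chronicle II #1), then accord (chronicle I #3, chronicle II #2), then ruling (chronicle I #4, chronicle II #3), then ruling (chronicle I #6, chronicle II #5), then quake (chronicle I #7, chronicle II #6), then quake (chronicle I #8, chronicle II #7), then quake (chronicle I #9, chronicle II #9) gives a common subsequence of length 7. dp[9][9] = 7 confirms this is the maximum.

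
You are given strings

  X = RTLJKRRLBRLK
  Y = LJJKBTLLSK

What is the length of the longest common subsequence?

Let dp[i][j] be the LCS length of the first i characters of X and the first j characters of Y. dp[i][j] = dp[i-1][j-1]+1 when the i-th and j-th characters match, else max(dp[i-1][j], dp[i][j-1]).
    ·  L  J  J  K  B  T  L  L  S  K
 ·  0  0  0  0  0  0  0  0  0  0  0
 R  0  0  0  0  0  0  0  0  0  0  0
 T  0  0  0  0  0  0  1  1  1  1  1
 L  0  1  1  1  1  1  1  2  2  2  2
 J  0  1  2  2  2  2  2  2  2  2  2
 K  0  1  2  2  3  3  3  3  3  3  3
 R  0  1  2  2  3  3  3  3  3  3  3
 R  0  1  2  2  3  3  3  3  3  3  3
 L  0  1  2  2  3  3  3  4  4  4  4
 B  0  1  2  2  3  4  4  4  4  4  4
 R  0  1  2  2  3  4  4  4  4  4  4
 L  0  1  2  2  3  4  4  5  5  5  5
 K  0  1  2  2  3  4  4  5  5  5  6
dp[12][10] = 6. One LCS (by backtracking along matches): LJKLLK.

6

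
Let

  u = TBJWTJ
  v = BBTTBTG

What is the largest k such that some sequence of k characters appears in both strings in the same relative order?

3

Let dp[i][j] be the LCS length of the first i characters of u and the first j characters of v. dp[i][j] = dp[i-1][j-1]+1 when the i-th and j-th characters match, else max(dp[i-1][j], dp[i][j-1]).
    ·  B  B  T  T  B  T  G
 ·  0  0  0  0  0  0  0  0
 T  0  0  0  1  1  1  1  1
 B  0  1  1  1  1  2  2  2
 J  0  1  1  1  1  2  2  2
 W  0  1  1  1  1  2  2  2
 T  0  1  1  2  2  2  3  3
 J  0  1  1  2  2  2  3  3
dp[6][7] = 3. One LCS (by backtracking along matches): TBT.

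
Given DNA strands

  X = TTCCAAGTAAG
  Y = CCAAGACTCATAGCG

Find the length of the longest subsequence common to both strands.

One common subsequence of length 9: C (X #3, Y #1) → C (X #4, Y #2) → A (X #5, Y #3) → A (X #6, Y #4) → G (X #7, Y #5) → T (X #8, Y #8) → A (X #9, Y #10) → A (X #10, Y #12) → G (X #11, Y #15). dp[11][15] = 9 confirms this is the maximum.

9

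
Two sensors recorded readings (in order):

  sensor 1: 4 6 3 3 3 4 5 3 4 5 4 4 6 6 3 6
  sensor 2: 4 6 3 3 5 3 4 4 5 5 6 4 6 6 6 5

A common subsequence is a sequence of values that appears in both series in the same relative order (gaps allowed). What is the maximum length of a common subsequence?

One common subsequence of length 12: 4 (sensor 1 #1, sensor 2 #1), then 6 (sensor 1 #2, sensor 2 #2), then 3 (sensor 1 #3, sensor 2 #3), then 3 (sensor 1 #4, sensor 2 #4), then 3 (sensor 1 #5, sensor 2 #6), then 4 (sensor 1 #6, sensor 2 #8), then 5 (sensor 1 #7, sensor 2 #9), then 5 (sensor 1 #10, sensor 2 #10), then 4 (sensor 1 #12, sensor 2 #12), then 6 (sensor 1 #13, sensor 2 #13), then 6 (sensor 1 #14, sensor 2 #14), then 6 (sensor 1 #16, sensor 2 #15). The LCS DP gives dp[16][16] = 12, so this is optimal.

12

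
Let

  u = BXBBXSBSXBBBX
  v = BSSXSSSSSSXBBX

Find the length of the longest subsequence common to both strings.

Match B at u[1]=v[1], then X at u[2]=v[4], then S at u[6]=v[9], then S at u[8]=v[10], then X at u[9]=v[11], then B at u[11]=v[12], then B at u[12]=v[13], then X at u[13]=v[14] — 8 characters in the same relative order in both. dp[13][14] = 8 confirms this is the maximum.

8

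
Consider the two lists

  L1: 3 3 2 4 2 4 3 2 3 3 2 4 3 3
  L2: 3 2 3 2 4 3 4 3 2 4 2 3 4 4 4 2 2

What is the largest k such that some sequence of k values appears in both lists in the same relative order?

9

Pick 3 [1,1]; then 3 [2,3]; then 2 [3,4]; then 4 [4,7]; then 2 [5,9]; then 4 [6,10]; then 3 [7,12]; then 2 [8,16]; then 2 [11,17]; all 9 values appear in both, in order, and the DP table's final entry dp[14][17] is also 9, so no common subsequence is longer.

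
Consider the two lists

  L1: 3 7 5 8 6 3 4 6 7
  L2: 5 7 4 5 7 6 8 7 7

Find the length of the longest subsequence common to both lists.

4

One common subsequence of length 4: 7 at L1[2]=L2[2]; then 5 at L1[3]=L2[4]; then 8 at L1[4]=L2[7]; then 7 at L1[9]=L2[9]. dp[9][9] = 4 confirms this is the maximum.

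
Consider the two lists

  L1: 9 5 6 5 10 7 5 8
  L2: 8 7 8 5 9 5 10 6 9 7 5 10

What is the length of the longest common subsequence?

Let dp[i][j] be the LCS length of the first i values of L1 and the first j values of L2. dp[i][j] = dp[i-1][j-1]+1 when the i-th and j-th values match, else max(dp[i-1][j], dp[i][j-1]).
    ·  8  7  8  5  9  5 10  6  9  7  5 10
 ·  0  0  0  0  0  0  0  0  0  0  0  0  0
 9  0  0  0  0  0  1  1  1  1  1  1  1  1
 5  0  0  0  0  1  1  2  2  2  2  2  2  2
 6  0  0  0  0  1  1  2  2  3  3  3  3  3
 5  0  0  0  0  1  1  2  2  3  3  3  4  4
10  0  0  0  0  1  1  2  3  3  3  3  4  5
 7  0  0  1  1  1  1  2  3  3  3  4  4  5
 5  0  0  1  1  2  2  2  3  3  3  4  5  5
 8  0  1  1  2  2  2  2  3  3  3  4  5  5
dp[8][12] = 5. One LCS (by backtracking along matches): 9, 5, 6, 5, 10.

5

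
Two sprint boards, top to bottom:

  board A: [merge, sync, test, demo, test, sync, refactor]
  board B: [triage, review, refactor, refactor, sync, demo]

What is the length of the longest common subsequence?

Match sync at board A[2]=board B[5] → demo at board A[4]=board B[6] — 2 tasks in the same relative order in both, and the DP table's final entry dp[7][6] is also 2, so no common subsequence is longer.

2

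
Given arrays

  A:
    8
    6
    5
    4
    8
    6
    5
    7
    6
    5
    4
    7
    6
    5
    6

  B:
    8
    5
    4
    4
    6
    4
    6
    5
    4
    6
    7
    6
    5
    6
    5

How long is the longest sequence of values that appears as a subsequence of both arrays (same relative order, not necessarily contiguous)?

One common subsequence of length 11: 8 [1,1], then 5 [3,2], then 4 [4,4], then 6 [6,5], then 6 [9,7], then 5 [10,8], then 4 [11,9], then 7 [12,11], then 6 [13,12], then 5 [14,13], then 6 [15,14]. Since dp[15][15] = 11, nothing longer is possible.

11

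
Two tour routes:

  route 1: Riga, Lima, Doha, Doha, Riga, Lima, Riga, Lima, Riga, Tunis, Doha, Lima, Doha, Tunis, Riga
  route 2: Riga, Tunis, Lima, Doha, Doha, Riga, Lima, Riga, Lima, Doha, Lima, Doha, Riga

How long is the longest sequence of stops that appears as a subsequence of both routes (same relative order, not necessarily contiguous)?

12

Pick Riga [1,1] → Lima [2,3] → Doha [3,4] → Doha [4,5] → Riga [5,6] → Lima [6,7] → Riga [7,8] → Lima [8,9] → Doha [11,10] → Lima [12,11] → Doha [13,12] → Riga [15,13]; all 12 stops appear in both, in order. dp[15][13] = 12 confirms this is the maximum.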